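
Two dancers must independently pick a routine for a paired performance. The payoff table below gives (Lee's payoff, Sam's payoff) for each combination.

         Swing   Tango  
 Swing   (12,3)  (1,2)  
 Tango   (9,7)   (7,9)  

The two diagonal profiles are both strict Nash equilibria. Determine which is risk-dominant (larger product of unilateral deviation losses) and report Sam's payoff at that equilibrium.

At both Swing: Lee loses 12 − 9 = 3 by deviating; Sam loses 3 − 2 = 1. Product = 3·1 = 3.
At both Tango: Lee loses 7 − 1 = 6 by deviating; Sam loses 9 − 7 = 2. Product = 6·2 = 12.
12 > 3, so both Tango is risk-dominant. Sam's payoff there is 9.

9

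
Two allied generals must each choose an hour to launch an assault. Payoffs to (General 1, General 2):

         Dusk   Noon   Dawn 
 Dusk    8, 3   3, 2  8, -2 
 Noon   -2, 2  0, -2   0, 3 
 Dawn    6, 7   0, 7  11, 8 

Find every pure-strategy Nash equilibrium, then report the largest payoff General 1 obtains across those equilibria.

11

Both Dusk is a pure NE (General 1: 8 ≥ 6; General 2: 3 ≥ 2). General 1 gets 8.
Both Dawn is a pure NE (General 1: 11 ≥ 8; General 2: 8 ≥ 7). General 1 gets 11.
Every other cell has a profitable deviation for at least one player. Highest of {8, 11} is 11.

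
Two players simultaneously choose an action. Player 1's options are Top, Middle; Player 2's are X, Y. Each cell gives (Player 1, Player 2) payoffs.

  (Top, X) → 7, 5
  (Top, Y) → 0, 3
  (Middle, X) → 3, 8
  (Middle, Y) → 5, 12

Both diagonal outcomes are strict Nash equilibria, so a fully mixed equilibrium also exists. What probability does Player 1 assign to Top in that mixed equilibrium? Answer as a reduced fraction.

Player 1's mix p on Top must make Player 2 indifferent between X and Y.
Player 2's payoff from X: 5p + 8(1−p). From Y: 3p + 12(1−p).
Set equal: 2p = 4(1−p) → p = 4/6 = 2/3.

2/3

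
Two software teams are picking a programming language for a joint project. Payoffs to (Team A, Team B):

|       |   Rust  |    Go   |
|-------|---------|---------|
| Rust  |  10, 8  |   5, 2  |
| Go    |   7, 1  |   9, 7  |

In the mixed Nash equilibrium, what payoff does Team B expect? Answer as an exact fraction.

9/2

Team A mixes with probability p on Rust, chosen so Team B is indifferent: 8p + 1(1−p) = 2p + 7(1−p) gives p = 1/2.
Team B's expected payoff is 8·1/2 + 1·1/2 = 9/2.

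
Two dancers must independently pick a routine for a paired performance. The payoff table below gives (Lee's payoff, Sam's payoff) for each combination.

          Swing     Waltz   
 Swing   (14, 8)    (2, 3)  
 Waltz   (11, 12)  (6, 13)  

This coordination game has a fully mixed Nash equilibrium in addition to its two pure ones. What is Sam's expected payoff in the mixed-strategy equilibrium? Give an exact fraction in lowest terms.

Lee mixes with probability p on Swing, chosen so Sam is indifferent: 8p + 12(1−p) = 3p + 13(1−p) gives p = 1/6.
Sam's expected payoff is 8·1/6 + 12·5/6 = 34/3.

34/3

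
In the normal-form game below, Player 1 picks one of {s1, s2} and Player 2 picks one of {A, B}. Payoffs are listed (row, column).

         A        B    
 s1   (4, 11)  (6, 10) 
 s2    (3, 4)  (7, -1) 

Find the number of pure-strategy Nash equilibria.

1

(s1, A): Player 1 gets 4 (best alternative 3); Player 2 gets 11 (best alternative 10). Neither deviates — NE.
(s2, B) is not a NE: Player 2 would switch to A (4 > -1).
No other cell survives both best-response checks, so there is 1 pure NE.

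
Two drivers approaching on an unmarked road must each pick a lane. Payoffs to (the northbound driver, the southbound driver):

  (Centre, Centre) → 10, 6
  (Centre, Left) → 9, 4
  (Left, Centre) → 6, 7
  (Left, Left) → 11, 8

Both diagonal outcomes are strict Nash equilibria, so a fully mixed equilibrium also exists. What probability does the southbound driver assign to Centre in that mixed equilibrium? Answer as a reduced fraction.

The southbound driver's mix q on Centre must make the northbound driver indifferent between Centre and Left.
The northbound driver's payoff from Centre: 10q + 9(1−q). From Left: 6q + 11(1−q).
Set equal: 4q = 2(1−q) → q = 2/6 = 1/3.

1/3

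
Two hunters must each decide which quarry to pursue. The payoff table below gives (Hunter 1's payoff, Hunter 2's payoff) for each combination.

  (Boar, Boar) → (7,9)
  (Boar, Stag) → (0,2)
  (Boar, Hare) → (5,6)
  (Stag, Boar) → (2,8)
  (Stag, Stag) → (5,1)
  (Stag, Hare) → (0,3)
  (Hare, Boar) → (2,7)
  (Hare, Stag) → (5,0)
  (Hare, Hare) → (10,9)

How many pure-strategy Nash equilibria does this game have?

Both Boar: Hunter 1 gets 7 (best alternative 2); Hunter 2 gets 9 (best alternative 6). Neither deviates — NE.
Both Hare: Hunter 1 gets 10 (best alternative 5); Hunter 2 gets 9 (best alternative 7). Neither deviates — NE.
Both Stag is not a NE: Hunter 2 would switch to Boar (8 > 1).
No other cell survives both best-response checks, so there are 2 pure NE.

2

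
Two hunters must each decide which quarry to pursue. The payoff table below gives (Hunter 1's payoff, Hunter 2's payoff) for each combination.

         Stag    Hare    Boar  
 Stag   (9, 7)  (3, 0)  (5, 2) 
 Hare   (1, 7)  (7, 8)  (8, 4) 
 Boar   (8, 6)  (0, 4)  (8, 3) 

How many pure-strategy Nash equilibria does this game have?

Both Stag: Hunter 1 gets 9 (best alternative 8); Hunter 2 gets 7 (best alternative 2). Neither deviates — NE.
Both Hare: Hunter 1 gets 7 (best alternative 3); Hunter 2 gets 8 (best alternative 7). Neither deviates — NE.
Both Boar is not a NE: Hunter 2 would switch to Stag (6 > 3).
No other cell survives both best-response checks, so there are 2 pure NE.

2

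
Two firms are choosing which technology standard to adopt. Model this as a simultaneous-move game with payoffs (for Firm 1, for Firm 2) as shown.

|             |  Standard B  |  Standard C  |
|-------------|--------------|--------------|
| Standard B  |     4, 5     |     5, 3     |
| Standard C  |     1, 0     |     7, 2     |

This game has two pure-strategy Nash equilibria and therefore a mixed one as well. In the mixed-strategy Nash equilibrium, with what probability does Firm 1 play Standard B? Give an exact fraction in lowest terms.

Firm 1's mix p on Standard B must make Firm 2 indifferent between Standard B and Standard C.
Firm 2's payoff from Standard B: 5p + 0(1−p). From Standard C: 3p + 2(1−p).
Set equal: 2p = 2(1−p) → p = 2/4 = 1/2.

1/2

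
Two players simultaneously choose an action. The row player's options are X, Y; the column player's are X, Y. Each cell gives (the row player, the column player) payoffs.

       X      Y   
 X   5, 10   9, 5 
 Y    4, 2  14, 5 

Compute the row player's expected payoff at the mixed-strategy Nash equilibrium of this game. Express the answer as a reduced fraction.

17/3

The column player mixes with probability q on X, chosen so the row player is indifferent: 5q + 9(1−q) = 4q + 14(1−q) gives q = 5/6.
The row player's expected payoff (from either row, since indifferent) is 5·5/6 + 9·1/6 = 17/3.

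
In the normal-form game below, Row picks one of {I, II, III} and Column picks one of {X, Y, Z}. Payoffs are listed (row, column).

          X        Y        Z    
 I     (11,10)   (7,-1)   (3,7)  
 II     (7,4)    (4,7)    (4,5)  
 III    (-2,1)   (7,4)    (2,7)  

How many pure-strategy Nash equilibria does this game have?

1

(I, X): Row gets 11 (best alternative 7); Column gets 10 (best alternative 7). Neither deviates — NE.
(II, Y) is not a NE: Row would switch to I (7 > 4).
No other cell survives both best-response checks, so there is 1 pure NE.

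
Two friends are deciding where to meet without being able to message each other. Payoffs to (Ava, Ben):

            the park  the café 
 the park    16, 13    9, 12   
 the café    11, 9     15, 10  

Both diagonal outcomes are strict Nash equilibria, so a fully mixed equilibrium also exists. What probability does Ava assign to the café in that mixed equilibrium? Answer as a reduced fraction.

1/2

Ava's mix p on the park must make Ben indifferent between the park and the café.
Ben's payoff from the park: 13p + 9(1−p). From the café: 12p + 10(1−p).
Set equal: 1p = 1(1−p) → p = 1/2.
Probability on the café is 1 − 1/2 = 1/2.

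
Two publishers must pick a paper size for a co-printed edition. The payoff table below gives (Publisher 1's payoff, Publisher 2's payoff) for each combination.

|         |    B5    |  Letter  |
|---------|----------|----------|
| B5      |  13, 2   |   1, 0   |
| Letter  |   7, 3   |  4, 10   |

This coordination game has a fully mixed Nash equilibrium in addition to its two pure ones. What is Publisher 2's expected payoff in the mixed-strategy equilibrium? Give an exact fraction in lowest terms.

Publisher 1 mixes with probability p on B5, chosen so Publisher 2 is indifferent: 2p + 3(1−p) = 0p + 10(1−p) gives p = 7/9.
Publisher 2's expected payoff is 2·7/9 + 3·2/9 = 20/9.

20/9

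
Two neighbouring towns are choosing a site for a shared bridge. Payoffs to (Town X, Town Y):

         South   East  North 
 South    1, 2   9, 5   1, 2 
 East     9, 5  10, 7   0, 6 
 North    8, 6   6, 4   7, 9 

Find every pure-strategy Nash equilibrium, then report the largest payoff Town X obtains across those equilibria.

10

Both East is a pure NE (Town X: 10 ≥ 9; Town Y: 7 ≥ 6). Town X gets 10.
Both North is a pure NE (Town X: 7 ≥ 1; Town Y: 9 ≥ 6). Town X gets 7.
Every other cell has a profitable deviation for at least one player. Highest of {10, 7} is 10.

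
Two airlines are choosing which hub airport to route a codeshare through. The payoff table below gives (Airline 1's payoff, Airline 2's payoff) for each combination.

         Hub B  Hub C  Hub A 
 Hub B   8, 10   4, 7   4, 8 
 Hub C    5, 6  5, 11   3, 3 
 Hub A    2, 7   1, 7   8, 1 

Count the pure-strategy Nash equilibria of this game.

2

Both Hub B: Airline 1 gets 8 (best alternative 5); Airline 2 gets 10 (best alternative 8). Neither deviates — NE.
Both Hub C: Airline 1 gets 5 (best alternative 4); Airline 2 gets 11 (best alternative 6). Neither deviates — NE.
Both Hub A is not a NE: Airline 2 would switch to Hub B (7 > 1).
No other cell survives both best-response checks, so there are 2 pure NE.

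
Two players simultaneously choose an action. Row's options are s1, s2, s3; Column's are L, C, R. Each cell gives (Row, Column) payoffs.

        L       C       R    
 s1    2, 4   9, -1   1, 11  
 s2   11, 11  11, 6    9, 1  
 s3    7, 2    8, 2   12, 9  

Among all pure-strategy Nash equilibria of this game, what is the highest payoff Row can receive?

(s2, L) is a pure NE (Row: 11 ≥ 7; Column: 11 ≥ 6). Row gets 11.
(s3, R) is a pure NE (Row: 12 ≥ 9; Column: 9 ≥ 2). Row gets 12.
Every other cell has a profitable deviation for at least one player. Highest of {11, 12} is 12.

12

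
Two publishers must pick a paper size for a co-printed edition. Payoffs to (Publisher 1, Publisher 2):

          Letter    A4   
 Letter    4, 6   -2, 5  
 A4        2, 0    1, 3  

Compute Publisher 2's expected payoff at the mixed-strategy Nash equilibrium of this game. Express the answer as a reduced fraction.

9/2

Publisher 1 mixes with probability p on Letter, chosen so Publisher 2 is indifferent: 6p + 0(1−p) = 5p + 3(1−p) gives p = 3/4.
Publisher 2's expected payoff is 6·3/4 + 0·1/4 = 9/2.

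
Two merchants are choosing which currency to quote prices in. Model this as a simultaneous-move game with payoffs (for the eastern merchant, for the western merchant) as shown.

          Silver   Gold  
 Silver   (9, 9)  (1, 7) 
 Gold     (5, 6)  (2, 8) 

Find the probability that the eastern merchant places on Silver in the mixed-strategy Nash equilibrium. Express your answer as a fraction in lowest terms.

1/2

The eastern merchant's mix p on Silver must make the western merchant indifferent between Silver and Gold.
The western merchant's payoff from Silver: 9p + 6(1−p). From Gold: 7p + 8(1−p).
Set equal: 2p = 2(1−p) → p = 2/4 = 1/2.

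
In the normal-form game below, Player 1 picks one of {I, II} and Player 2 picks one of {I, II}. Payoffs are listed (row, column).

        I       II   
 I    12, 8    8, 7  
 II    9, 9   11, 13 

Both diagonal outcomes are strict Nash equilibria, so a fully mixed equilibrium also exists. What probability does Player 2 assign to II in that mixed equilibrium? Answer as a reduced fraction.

Player 2's mix q on I must make Player 1 indifferent between I and II.
Player 1's payoff from I: 12q + 8(1−q). From II: 9q + 11(1−q).
Set equal: 3q = 3(1−q) → q = 3/6 = 1/2.
Probability on II is 1 − 1/2 = 1/2.

1/2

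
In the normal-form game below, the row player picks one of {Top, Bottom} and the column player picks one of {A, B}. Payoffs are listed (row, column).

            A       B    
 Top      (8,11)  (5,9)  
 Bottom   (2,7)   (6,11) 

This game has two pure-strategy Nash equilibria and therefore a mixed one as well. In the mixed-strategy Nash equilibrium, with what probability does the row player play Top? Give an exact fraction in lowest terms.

The row player's mix p on Top must make the column player indifferent between A and B.
The column player's payoff from A: 11p + 7(1−p). From B: 9p + 11(1−p).
Set equal: 2p = 4(1−p) → p = 4/6 = 2/3.

2/3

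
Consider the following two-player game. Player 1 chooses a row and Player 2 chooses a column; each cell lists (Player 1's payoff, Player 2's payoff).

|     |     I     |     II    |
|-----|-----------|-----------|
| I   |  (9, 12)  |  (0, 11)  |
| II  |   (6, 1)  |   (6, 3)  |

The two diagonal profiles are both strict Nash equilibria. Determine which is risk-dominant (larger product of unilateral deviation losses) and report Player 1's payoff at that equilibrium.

At both I: Player 1 loses 9 − 6 = 3 by deviating; Player 2 loses 12 − 11 = 1. Product = 3·1 = 3.
At both II: Player 1 loses 6 − 0 = 6 by deviating; Player 2 loses 3 − 1 = 2. Product = 6·2 = 12.
12 > 3, so both II is risk-dominant. Player 1's payoff there is 6.

6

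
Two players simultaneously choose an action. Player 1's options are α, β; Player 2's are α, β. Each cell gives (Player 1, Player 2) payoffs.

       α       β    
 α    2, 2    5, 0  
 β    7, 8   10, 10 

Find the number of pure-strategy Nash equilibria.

1

Both β: Player 1 gets 10 (best alternative 5); Player 2 gets 10 (best alternative 8). Neither deviates — NE.
Both α is not a NE: Player 1 would switch to β (7 > 2).
No other cell survives both best-response checks, so there is 1 pure NE.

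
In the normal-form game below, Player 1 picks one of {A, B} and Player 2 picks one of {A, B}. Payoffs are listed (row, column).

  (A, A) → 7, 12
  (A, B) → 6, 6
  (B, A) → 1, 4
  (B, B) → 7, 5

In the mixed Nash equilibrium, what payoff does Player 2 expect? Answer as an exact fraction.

36/7

Player 1 mixes with probability p on A, chosen so Player 2 is indifferent: 12p + 4(1−p) = 6p + 5(1−p) gives p = 1/7.
Player 2's expected payoff is 12·1/7 + 4·6/7 = 36/7.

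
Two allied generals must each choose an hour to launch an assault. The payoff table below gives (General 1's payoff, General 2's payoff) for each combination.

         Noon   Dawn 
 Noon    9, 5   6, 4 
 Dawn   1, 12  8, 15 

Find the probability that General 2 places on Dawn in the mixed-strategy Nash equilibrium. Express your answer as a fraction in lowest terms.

4/5

General 2's mix q on Noon must make General 1 indifferent between Noon and Dawn.
General 1's payoff from Noon: 9q + 6(1−q). From Dawn: 1q + 8(1−q).
Set equal: 8q = 2(1−q) → q = 2/10 = 1/5.
Probability on Dawn is 1 − 1/5 = 4/5.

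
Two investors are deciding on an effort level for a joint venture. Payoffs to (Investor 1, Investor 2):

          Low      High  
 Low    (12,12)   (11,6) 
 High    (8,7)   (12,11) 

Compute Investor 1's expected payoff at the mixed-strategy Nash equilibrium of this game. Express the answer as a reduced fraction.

Investor 2 mixes with probability q on Low, chosen so Investor 1 is indifferent: 12q + 11(1−q) = 8q + 12(1−q) gives q = 1/5.
Investor 1's expected payoff (from either row, since indifferent) is 12·1/5 + 11·4/5 = 56/5.

56/5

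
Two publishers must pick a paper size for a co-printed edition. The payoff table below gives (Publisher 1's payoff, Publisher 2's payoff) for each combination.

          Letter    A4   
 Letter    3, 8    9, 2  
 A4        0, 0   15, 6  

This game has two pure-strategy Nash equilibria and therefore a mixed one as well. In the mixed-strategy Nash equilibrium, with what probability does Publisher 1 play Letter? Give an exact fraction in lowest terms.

1/2

Publisher 1's mix p on Letter must make Publisher 2 indifferent between Letter and A4.
Publisher 2's payoff from Letter: 8p + 0(1−p). From A4: 2p + 6(1−p).
Set equal: 6p = 6(1−p) → p = 6/12 = 1/2.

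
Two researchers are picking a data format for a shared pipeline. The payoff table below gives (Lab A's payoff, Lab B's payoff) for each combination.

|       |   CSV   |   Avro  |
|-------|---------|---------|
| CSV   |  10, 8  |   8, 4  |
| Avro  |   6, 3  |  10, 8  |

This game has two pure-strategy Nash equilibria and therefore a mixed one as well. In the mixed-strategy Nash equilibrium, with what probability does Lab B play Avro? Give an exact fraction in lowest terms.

2/3

Lab B's mix q on CSV must make Lab A indifferent between CSV and Avro.
Lab A's payoff from CSV: 10q + 8(1−q). From Avro: 6q + 10(1−q).
Set equal: 4q = 2(1−q) → q = 2/6 = 1/3.
Probability on Avro is 1 − 1/3 = 2/3.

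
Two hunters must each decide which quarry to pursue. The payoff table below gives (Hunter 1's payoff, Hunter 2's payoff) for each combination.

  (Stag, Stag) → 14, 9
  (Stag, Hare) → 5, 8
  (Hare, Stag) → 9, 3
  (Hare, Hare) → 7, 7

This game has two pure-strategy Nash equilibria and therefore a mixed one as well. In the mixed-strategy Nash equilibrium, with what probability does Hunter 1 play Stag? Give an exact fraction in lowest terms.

4/5

Hunter 1's mix p on Stag must make Hunter 2 indifferent between Stag and Hare.
Hunter 2's payoff from Stag: 9p + 3(1−p). From Hare: 8p + 7(1−p).
Set equal: 1p = 4(1−p) → p = 4/5.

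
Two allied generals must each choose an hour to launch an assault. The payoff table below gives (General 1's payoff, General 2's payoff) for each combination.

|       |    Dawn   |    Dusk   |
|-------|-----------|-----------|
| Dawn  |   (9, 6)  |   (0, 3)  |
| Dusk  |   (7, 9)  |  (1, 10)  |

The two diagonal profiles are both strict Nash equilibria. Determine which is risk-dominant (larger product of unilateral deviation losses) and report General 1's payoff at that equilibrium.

At both Dawn: General 1 loses 9 − 7 = 2 by deviating; General 2 loses 6 − 3 = 3. Product = 2·3 = 6.
At both Dusk: General 1 loses 1 − 0 = 1 by deviating; General 2 loses 10 − 9 = 1. Product = 1·1 = 1.
6 > 1, so both Dawn is risk-dominant. General 1's payoff there is 9.

9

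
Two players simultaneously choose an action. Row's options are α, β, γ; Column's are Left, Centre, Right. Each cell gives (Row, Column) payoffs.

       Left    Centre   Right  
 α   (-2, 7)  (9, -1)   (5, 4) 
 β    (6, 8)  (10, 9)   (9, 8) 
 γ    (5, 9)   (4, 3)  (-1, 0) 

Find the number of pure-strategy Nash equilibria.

(β, Centre): Row gets 10 (best alternative 9); Column gets 9 (best alternative 8). Neither deviates — NE.
(γ, Right) is not a NE: Row would switch to β (9 > -1).
No other cell survives both best-response checks, so there is 1 pure NE.

1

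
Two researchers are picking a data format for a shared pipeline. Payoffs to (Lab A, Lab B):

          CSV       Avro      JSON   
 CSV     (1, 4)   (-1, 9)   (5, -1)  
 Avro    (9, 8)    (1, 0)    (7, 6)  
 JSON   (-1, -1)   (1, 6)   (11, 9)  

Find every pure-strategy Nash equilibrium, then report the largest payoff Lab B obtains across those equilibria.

(Avro, CSV) is a pure NE (Lab A: 9 ≥ 1; Lab B: 8 ≥ 6). Lab B gets 8.
Both JSON is a pure NE (Lab A: 11 ≥ 7; Lab B: 9 ≥ 6). Lab B gets 9.
Every other cell has a profitable deviation for at least one player. Highest of {8, 9} is 9.

9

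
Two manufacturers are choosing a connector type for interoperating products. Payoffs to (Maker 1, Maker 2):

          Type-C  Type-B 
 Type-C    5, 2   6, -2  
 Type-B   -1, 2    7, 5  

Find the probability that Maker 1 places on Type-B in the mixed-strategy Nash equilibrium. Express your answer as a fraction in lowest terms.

Maker 1's mix p on Type-C must make Maker 2 indifferent between Type-C and Type-B.
Maker 2's payoff from Type-C: 2p + 2(1−p). From Type-B: (-2)p + 5(1−p).
Set equal: 4p = 3(1−p) → p = 3/7.
Probability on Type-B is 1 − 3/7 = 4/7.

4/7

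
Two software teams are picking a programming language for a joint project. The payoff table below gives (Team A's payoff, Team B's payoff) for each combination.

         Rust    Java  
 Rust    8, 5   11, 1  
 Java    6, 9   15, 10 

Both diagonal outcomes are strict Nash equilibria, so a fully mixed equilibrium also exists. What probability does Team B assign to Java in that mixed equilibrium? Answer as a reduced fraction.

Team B's mix q on Rust must make Team A indifferent between Rust and Java.
Team A's payoff from Rust: 8q + 11(1−q). From Java: 6q + 15(1−q).
Set equal: 2q = 4(1−q) → q = 4/6 = 2/3.
Probability on Java is 1 − 2/3 = 1/3.

1/3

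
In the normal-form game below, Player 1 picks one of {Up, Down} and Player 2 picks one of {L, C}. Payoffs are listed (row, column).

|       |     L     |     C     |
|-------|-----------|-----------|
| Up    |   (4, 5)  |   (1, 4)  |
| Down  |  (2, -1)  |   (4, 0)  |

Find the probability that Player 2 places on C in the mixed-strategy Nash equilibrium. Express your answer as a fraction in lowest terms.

Player 2's mix q on L must make Player 1 indifferent between Up and Down.
Player 1's payoff from Up: 4q + 1(1−q). From Down: 2q + 4(1−q).
Set equal: 2q = 3(1−q) → q = 3/5.
Probability on C is 1 − 3/5 = 2/5.

2/5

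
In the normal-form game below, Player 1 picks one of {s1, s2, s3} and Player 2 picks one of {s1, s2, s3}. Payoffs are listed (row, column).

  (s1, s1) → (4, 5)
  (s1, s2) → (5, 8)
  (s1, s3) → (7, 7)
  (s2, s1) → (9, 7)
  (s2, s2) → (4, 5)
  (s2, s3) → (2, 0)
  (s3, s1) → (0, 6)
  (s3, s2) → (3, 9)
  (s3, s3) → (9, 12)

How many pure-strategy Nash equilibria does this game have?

3

(s1, s2): Player 1 gets 5 (best alternative 4); Player 2 gets 8 (best alternative 7). Neither deviates — NE.
(s2, s1): Player 1 gets 9 (best alternative 4); Player 2 gets 7 (best alternative 5). Neither deviates — NE.
Both s3: Player 1 gets 9 (best alternative 7); Player 2 gets 12 (best alternative 9). Neither deviates — NE.
Both s1 is not a NE: Player 1 would switch to s2 (9 > 4).
No other cell survives both best-response checks, so there are 3 pure NE.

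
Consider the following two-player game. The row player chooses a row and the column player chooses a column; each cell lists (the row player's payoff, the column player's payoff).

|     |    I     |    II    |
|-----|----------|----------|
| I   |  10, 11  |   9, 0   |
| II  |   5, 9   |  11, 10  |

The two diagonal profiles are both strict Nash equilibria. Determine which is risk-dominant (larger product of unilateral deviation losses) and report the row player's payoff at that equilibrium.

10

At both I: the row player loses 10 − 5 = 5 by deviating; the column player loses 11 − 0 = 11. Product = 5·11 = 55.
At both II: the row player loses 11 − 9 = 2 by deviating; the column player loses 10 − 9 = 1. Product = 2·1 = 2.
55 > 2, so both I is risk-dominant. The row player's payoff there is 10.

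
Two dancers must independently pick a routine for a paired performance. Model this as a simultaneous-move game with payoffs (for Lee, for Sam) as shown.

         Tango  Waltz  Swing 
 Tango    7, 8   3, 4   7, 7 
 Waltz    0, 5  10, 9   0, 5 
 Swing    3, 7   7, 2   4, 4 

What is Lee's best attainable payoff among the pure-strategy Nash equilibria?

10

Both Tango is a pure NE (Lee: 7 ≥ 3; Sam: 8 ≥ 7). Lee gets 7.
Both Waltz is a pure NE (Lee: 10 ≥ 7; Sam: 9 ≥ 5). Lee gets 10.
Every other cell has a profitable deviation for at least one player. Highest of {7, 10} is 10.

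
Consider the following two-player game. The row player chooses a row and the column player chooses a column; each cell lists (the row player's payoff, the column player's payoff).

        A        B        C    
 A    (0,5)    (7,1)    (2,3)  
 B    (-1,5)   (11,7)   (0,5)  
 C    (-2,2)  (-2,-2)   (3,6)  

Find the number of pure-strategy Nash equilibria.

3

Both A: the row player gets 0 (best alternative -1); the column player gets 5 (best alternative 3). Neither deviates — NE.
Both B: the row player gets 11 (best alternative 7); the column player gets 7 (best alternative 5). Neither deviates — NE.
Both C: the row player gets 3 (best alternative 2); the column player gets 6 (best alternative 2). Neither deviates — NE.
(B, A) is not a NE: the row player would switch to A (0 > -1).
No other cell survives both best-response checks, so there are 3 pure NE.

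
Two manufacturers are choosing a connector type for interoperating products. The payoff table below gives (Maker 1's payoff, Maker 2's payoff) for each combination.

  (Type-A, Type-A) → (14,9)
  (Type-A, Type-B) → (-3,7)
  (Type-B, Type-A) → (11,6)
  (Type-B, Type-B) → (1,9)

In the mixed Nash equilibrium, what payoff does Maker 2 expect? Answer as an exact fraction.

Maker 1 mixes with probability p on Type-A, chosen so Maker 2 is indifferent: 9p + 6(1−p) = 7p + 9(1−p) gives p = 3/5.
Maker 2's expected payoff is 9·3/5 + 6·2/5 = 39/5.

39/5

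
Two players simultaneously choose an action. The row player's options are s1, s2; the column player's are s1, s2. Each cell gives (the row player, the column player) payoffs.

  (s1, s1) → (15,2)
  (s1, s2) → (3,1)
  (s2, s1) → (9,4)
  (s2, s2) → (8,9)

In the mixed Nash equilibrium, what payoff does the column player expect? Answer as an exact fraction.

7/3

The row player mixes with probability p on s1, chosen so the column player is indifferent: 2p + 4(1−p) = 1p + 9(1−p) gives p = 5/6.
The column player's expected payoff is 2·5/6 + 4·1/6 = 7/3.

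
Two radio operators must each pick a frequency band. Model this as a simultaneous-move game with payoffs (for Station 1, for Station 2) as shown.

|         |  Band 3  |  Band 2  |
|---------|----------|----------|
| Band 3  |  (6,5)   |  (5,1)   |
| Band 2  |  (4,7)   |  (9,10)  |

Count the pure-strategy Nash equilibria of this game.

2

Both Band 3: Station 1 gets 6 (best alternative 4); Station 2 gets 5 (best alternative 1). Neither deviates — NE.
Both Band 2: Station 1 gets 9 (best alternative 5); Station 2 gets 10 (best alternative 7). Neither deviates — NE.
(Band 3, Band 2) is not a NE: Station 1 would switch to Band 2 (9 > 5).
No other cell survives both best-response checks, so there are 2 pure NE.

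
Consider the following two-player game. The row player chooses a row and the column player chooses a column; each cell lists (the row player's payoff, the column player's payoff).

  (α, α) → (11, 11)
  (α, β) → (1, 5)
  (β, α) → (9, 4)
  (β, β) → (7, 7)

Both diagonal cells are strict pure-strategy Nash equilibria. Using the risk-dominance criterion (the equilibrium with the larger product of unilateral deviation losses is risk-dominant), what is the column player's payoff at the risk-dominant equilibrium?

At both α: the row player loses 11 − 9 = 2 by deviating; the column player loses 11 − 5 = 6. Product = 2·6 = 12.
At both β: the row player loses 7 − 1 = 6 by deviating; the column player loses 7 − 4 = 3. Product = 6·3 = 18.
18 > 12, so both β is risk-dominant. The column player's payoff there is 7.

7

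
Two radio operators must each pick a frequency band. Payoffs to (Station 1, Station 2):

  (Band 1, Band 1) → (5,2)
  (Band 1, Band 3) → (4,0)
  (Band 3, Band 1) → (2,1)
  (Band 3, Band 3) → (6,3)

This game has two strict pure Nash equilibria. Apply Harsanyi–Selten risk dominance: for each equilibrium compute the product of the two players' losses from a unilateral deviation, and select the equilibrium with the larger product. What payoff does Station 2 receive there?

At both Band 1: Station 1 loses 5 − 2 = 3 by deviating; Station 2 loses 2 − 0 = 2. Product = 3·2 = 6.
At both Band 3: Station 1 loses 6 − 4 = 2 by deviating; Station 2 loses 3 − 1 = 2. Product = 2·2 = 4.
6 > 4, so both Band 1 is risk-dominant. Station 2's payoff there is 2.

2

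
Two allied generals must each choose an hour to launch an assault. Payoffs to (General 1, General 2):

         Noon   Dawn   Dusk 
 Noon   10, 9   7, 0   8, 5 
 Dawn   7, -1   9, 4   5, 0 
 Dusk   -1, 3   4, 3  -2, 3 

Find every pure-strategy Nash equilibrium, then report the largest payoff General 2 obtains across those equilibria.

9

Both Noon is a pure NE (General 1: 10 ≥ 7; General 2: 9 ≥ 5). General 2 gets 9.
Both Dawn is a pure NE (General 1: 9 ≥ 7; General 2: 4 ≥ 0). General 2 gets 4.
Every other cell has a profitable deviation for at least one player. Highest of {9, 4} is 9.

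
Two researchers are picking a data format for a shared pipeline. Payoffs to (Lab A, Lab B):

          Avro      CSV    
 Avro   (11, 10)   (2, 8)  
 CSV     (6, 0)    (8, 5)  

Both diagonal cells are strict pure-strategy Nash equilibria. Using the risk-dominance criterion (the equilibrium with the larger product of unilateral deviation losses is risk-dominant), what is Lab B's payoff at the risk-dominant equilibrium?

At both Avro: Lab A loses 11 − 6 = 5 by deviating; Lab B loses 10 − 8 = 2. Product = 5·2 = 10.
At both CSV: Lab A loses 8 − 2 = 6 by deviating; Lab B loses 5 − 0 = 5. Product = 6·5 = 30.
30 > 10, so both CSV is risk-dominant. Lab B's payoff there is 5.

5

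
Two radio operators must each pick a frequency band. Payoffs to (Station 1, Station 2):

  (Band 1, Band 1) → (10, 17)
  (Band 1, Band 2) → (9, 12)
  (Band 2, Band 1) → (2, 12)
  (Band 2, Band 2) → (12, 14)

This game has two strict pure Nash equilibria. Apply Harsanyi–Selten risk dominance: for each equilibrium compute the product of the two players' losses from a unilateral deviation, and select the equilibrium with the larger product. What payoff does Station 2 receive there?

17

At both Band 1: Station 1 loses 10 − 2 = 8 by deviating; Station 2 loses 17 − 12 = 5. Product = 8·5 = 40.
At both Band 2: Station 1 loses 12 − 9 = 3 by deviating; Station 2 loses 14 − 12 = 2. Product = 3·2 = 6.
40 > 6, so both Band 1 is risk-dominant. Station 2's payoff there is 17.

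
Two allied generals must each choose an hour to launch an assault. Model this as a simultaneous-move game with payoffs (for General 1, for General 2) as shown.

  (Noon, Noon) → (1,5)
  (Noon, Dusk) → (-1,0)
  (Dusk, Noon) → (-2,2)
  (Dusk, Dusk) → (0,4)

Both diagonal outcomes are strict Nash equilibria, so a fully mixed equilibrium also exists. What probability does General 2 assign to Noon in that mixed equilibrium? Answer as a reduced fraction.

General 2's mix q on Noon must make General 1 indifferent between Noon and Dusk.
General 1's payoff from Noon: 1q + (-1)(1−q). From Dusk: (-2)q + 0(1−q).
Set equal: 3q = 1(1−q) → q = 1/4.

1/4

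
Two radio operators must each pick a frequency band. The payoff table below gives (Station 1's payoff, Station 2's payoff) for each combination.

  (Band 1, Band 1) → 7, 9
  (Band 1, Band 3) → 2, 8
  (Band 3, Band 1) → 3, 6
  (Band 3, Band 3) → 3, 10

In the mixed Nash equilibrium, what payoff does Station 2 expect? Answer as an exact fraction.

42/5

Station 1 mixes with probability p on Band 1, chosen so Station 2 is indifferent: 9p + 6(1−p) = 8p + 10(1−p) gives p = 4/5.
Station 2's expected payoff is 9·4/5 + 6·1/5 = 42/5.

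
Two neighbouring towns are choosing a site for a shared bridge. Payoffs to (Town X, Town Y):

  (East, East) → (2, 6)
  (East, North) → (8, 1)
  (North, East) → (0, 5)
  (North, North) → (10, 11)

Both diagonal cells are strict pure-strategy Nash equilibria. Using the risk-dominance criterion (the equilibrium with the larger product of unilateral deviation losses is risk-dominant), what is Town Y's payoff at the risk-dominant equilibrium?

11

At both East: Town X loses 2 − 0 = 2 by deviating; Town Y loses 6 − 1 = 5. Product = 2·5 = 10.
At both North: Town X loses 10 − 8 = 2 by deviating; Town Y loses 11 − 5 = 6. Product = 2·6 = 12.
12 > 10, so both North is risk-dominant. Town Y's payoff there is 11.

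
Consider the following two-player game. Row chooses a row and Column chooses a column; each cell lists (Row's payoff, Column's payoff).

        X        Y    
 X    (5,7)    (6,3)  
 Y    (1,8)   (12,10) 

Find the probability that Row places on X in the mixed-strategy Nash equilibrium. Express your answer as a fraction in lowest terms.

1/3

Row's mix p on X must make Column indifferent between X and Y.
Column's payoff from X: 7p + 8(1−p). From Y: 3p + 10(1−p).
Set equal: 4p = 2(1−p) → p = 2/6 = 1/3.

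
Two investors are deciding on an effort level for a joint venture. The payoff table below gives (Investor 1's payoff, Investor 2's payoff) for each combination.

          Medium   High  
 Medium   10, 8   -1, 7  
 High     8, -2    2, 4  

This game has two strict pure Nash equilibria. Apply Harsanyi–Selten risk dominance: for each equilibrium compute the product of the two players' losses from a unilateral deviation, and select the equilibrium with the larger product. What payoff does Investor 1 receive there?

At both Medium: Investor 1 loses 10 − 8 = 2 by deviating; Investor 2 loses 8 − 7 = 1. Product = 2·1 = 2.
At both High: Investor 1 loses 2 − (-1) = 3 by deviating; Investor 2 loses 4 − (-2) = 6. Product = 3·6 = 18.
18 > 2, so both High is risk-dominant. Investor 1's payoff there is 2.

2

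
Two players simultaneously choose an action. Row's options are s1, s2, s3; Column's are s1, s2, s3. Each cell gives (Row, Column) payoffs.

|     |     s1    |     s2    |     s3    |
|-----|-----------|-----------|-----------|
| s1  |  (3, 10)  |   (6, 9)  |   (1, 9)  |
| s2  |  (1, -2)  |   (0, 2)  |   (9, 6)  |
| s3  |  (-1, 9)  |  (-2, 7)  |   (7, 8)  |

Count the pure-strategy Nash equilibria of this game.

Both s1: Row gets 3 (best alternative 1); Column gets 10 (best alternative 9). Neither deviates — NE.
(s2, s3): Row gets 9 (best alternative 7); Column gets 6 (best alternative 2). Neither deviates — NE.
Both s3 is not a NE: Row would switch to s2 (9 > 7).
No other cell survives both best-response checks, so there are 2 pure NE.

2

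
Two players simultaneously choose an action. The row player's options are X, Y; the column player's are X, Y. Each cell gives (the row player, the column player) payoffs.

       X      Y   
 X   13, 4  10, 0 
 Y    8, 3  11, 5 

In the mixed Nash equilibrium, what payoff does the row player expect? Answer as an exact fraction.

The column player mixes with probability q on X, chosen so the row player is indifferent: 13q + 10(1−q) = 8q + 11(1−q) gives q = 1/6.
The row player's expected payoff (from either row, since indifferent) is 13·1/6 + 10·5/6 = 21/2.

21/2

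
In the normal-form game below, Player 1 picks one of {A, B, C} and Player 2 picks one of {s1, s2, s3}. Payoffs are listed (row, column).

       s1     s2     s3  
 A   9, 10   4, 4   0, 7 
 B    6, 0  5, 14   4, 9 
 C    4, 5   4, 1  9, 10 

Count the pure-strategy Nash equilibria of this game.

(A, s1): Player 1 gets 9 (best alternative 6); Player 2 gets 10 (best alternative 7). Neither deviates — NE.
(B, s2): Player 1 gets 5 (best alternative 4); Player 2 gets 14 (best alternative 9). Neither deviates — NE.
(C, s3): Player 1 gets 9 (best alternative 4); Player 2 gets 10 (best alternative 5). Neither deviates — NE.
(A, s2) is not a NE: Player 1 would switch to B (5 > 4).
No other cell survives both best-response checks, so there are 3 pure NE.

3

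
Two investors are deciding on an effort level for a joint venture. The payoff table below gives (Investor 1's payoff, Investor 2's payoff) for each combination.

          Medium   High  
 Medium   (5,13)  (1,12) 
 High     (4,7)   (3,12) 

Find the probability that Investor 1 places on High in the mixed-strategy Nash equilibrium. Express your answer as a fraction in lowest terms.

1/6

Investor 1's mix p on Medium must make Investor 2 indifferent between Medium and High.
Investor 2's payoff from Medium: 13p + 7(1−p). From High: 12p + 12(1−p).
Set equal: 1p = 5(1−p) → p = 5/6.
Probability on High is 1 − 5/6 = 1/6.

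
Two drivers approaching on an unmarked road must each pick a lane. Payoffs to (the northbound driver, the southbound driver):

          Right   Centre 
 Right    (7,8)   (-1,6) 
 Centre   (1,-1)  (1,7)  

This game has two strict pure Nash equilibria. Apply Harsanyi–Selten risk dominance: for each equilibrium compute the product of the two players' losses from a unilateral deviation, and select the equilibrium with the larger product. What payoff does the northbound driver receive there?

1

At both Right: the northbound driver loses 7 − 1 = 6 by deviating; the southbound driver loses 8 − 6 = 2. Product = 6·2 = 12.
At both Centre: the northbound driver loses 1 − (-1) = 2 by deviating; the southbound driver loses 7 − (-1) = 8. Product = 2·8 = 16.
16 > 12, so both Centre is risk-dominant. The northbound driver's payoff there is 1.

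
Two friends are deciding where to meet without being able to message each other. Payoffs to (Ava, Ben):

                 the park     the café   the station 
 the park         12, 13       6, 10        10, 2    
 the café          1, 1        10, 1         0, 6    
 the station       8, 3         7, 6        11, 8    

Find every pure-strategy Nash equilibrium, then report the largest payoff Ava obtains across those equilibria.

Both the park is a pure NE (Ava: 12 ≥ 8; Ben: 13 ≥ 10). Ava gets 12.
Both the station is a pure NE (Ava: 11 ≥ 10; Ben: 8 ≥ 6). Ava gets 11.
Every other cell has a profitable deviation for at least one player. Highest of {12, 11} is 12.

12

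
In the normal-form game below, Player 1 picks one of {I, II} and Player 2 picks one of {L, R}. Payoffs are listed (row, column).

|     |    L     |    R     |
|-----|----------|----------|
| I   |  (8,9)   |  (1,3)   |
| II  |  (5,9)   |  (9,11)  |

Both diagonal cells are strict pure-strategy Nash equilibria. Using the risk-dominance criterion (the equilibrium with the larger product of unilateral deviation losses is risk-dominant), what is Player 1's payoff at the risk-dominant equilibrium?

8

At (I, L): Player 1 loses 8 − 5 = 3 by deviating; Player 2 loses 9 − 3 = 6. Product = 3·6 = 18.
At (II, R): Player 1 loses 9 − 1 = 8 by deviating; Player 2 loses 11 − 9 = 2. Product = 8·2 = 16.
18 > 16, so (I, L) is risk-dominant. Player 1's payoff there is 8.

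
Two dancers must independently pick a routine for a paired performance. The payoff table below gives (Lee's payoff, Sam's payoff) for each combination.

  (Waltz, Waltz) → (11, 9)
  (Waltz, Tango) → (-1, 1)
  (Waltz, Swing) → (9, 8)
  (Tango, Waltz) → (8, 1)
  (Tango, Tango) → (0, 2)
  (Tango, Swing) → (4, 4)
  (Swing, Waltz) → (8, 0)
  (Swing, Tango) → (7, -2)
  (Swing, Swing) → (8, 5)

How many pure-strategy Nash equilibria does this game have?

Both Waltz: Lee gets 11 (best alternative 8); Sam gets 9 (best alternative 8). Neither deviates — NE.
Both Tango is not a NE: Lee would switch to Swing (7 > 0).
No other cell survives both best-response checks, so there is 1 pure NE.

1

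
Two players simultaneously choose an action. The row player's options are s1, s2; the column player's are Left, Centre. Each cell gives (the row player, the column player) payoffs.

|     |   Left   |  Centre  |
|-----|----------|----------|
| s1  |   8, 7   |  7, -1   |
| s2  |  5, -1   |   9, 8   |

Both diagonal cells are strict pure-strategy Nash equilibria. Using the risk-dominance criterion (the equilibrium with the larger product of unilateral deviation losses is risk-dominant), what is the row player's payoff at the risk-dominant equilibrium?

At (s1, Left): the row player loses 8 − 5 = 3 by deviating; the column player loses 7 − (-1) = 8. Product = 3·8 = 24.
At (s2, Centre): the row player loses 9 − 7 = 2 by deviating; the column player loses 8 − (-1) = 9. Product = 2·9 = 18.
24 > 18, so (s1, Left) is risk-dominant. The row player's payoff there is 8.

8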